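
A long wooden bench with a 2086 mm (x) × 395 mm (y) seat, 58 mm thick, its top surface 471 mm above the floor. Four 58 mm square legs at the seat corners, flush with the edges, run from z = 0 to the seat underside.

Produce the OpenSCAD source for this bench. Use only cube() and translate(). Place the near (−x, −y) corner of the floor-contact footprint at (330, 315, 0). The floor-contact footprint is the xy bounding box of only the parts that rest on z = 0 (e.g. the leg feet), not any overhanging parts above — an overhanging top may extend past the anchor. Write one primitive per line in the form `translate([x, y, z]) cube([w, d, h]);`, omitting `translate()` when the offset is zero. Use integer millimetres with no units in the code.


translate([330, 315, 413]) cube([2086, 395, 58]);
translate([330, 315, 0]) cube([58, 58, 413]);
translate([330, 652, 0]) cube([58, 58, 413]);
translate([2358, 315, 0]) cube([58, 58, 413]);
translate([2358, 652, 0]) cube([58, 58, 413]);


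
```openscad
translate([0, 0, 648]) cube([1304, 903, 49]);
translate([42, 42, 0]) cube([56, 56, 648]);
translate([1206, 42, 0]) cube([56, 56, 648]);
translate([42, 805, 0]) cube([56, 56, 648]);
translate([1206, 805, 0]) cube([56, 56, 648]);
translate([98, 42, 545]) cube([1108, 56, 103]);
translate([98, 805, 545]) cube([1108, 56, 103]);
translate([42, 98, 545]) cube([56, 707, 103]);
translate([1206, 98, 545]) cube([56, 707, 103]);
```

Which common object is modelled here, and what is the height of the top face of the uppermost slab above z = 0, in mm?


A table. The table height is 697 mm.

A 1304×903×49 slab sits at z = 648 on four 56 mm square posts — a table. The top surface is at 648 + 49 = 697 mm.


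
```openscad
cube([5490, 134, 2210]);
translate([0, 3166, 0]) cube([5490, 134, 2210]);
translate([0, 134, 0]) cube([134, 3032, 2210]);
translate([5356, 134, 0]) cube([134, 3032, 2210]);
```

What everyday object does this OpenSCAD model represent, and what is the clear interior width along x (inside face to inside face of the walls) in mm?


A house (or room) frame. The interior width is 5222 mm.

Four 2210 mm walls enclosing a rectangle with no floor or roof — a room or house frame. Outside width is 5490 mm and wall thickness is 134 mm, so the interior width is 5490 − 2 × 134 = 5222 mm.


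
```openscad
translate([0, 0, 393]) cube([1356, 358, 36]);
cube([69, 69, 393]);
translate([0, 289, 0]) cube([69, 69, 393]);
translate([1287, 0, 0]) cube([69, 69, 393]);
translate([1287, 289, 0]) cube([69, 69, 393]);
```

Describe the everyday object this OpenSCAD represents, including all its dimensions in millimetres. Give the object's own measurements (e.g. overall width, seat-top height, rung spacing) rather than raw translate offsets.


A long wooden bench with a 1356 mm (x) × 358 mm (y) seat, 36 mm thick, its top surface 429 mm above the floor. Four 69 mm square legs at the seat corners, flush with the edges, run from z = 0 to the seat underside.


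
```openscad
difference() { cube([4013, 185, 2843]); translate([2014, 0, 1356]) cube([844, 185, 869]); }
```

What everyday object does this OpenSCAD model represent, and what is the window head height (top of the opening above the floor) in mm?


A wall with a window opening. The window head height is 2225 mm.

A wall with a rectangular opening subtracted — a window. Sill at z = 1356, opening 869 mm tall, so the head is at 1356 + 869 = 2225 mm.


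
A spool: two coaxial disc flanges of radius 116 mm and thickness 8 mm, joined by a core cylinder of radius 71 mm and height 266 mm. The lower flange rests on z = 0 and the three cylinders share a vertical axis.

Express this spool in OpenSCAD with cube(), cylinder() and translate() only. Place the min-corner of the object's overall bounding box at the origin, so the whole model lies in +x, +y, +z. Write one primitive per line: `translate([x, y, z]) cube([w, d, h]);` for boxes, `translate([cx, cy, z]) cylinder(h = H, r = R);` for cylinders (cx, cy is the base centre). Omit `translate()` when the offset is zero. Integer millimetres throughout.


translate([116, 116, 0]) cylinder(h = 8, r = 116);
translate([116, 116, 8]) cylinder(h = 266, r = 71);
translate([116, 116, 274]) cylinder(h = 8, r = 116);


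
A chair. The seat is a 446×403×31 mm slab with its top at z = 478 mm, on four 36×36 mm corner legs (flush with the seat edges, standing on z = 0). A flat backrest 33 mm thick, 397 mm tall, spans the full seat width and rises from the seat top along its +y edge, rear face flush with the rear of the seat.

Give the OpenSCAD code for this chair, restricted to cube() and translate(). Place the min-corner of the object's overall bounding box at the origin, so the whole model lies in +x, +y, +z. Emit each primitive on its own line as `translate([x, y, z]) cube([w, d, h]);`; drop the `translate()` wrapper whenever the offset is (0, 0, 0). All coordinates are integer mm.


translate([0, 0, 447]) cube([446, 403, 31]);
cube([36, 36, 447]);
translate([410, 0, 0]) cube([36, 36, 447]);
translate([0, 367, 0]) cube([36, 36, 447]);
translate([410, 367, 0]) cube([36, 36, 447]);
translate([0, 370, 478]) cube([446, 33, 397]);


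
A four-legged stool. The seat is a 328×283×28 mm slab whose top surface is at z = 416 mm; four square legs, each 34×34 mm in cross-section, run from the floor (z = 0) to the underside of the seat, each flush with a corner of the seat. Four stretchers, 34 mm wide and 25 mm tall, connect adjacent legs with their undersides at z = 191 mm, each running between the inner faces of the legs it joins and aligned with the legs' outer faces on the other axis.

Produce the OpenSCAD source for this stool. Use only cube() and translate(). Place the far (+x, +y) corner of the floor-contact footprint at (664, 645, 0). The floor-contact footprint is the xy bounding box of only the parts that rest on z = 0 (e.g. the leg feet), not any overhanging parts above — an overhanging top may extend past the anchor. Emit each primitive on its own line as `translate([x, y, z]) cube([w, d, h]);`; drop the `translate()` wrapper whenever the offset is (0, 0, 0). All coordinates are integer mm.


translate([336, 362, 388]) cube([328, 283, 28]);
translate([336, 362, 0]) cube([34, 34, 388]);
translate([630, 362, 0]) cube([34, 34, 388]);
translate([336, 611, 0]) cube([34, 34, 388]);
translate([630, 611, 0]) cube([34, 34, 388]);
translate([370, 362, 191]) cube([260, 34, 25]);
translate([370, 611, 191]) cube([260, 34, 25]);
translate([336, 396, 191]) cube([34, 215, 25]);
translate([630, 396, 191]) cube([34, 215, 25]);


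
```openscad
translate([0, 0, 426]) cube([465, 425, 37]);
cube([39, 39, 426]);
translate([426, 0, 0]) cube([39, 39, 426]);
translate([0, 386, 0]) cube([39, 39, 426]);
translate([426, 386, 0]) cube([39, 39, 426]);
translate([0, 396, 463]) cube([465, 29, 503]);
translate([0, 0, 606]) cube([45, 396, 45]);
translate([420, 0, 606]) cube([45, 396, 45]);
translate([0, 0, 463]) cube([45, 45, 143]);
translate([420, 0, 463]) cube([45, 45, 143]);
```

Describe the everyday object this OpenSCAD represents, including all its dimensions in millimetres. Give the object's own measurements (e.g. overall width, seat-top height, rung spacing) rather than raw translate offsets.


A chair. The seat is a 465×425×37 mm slab with its top at z = 463 mm, on four 39×39 mm corner legs (flush with the seat edges, standing on z = 0). A flat backrest 29 mm thick, 503 mm tall, spans the full seat width and rises from the seat top along its +y edge, rear face flush with the rear of the seat. Two armrests of 45×45 mm section run along each side from the seat's front edge to the front of the backrest, top faces 188 mm above the seat top and outer faces flush with the seat's x-edges; a 45×45 mm post under the front of each armrest stands on the seat at the front corner.


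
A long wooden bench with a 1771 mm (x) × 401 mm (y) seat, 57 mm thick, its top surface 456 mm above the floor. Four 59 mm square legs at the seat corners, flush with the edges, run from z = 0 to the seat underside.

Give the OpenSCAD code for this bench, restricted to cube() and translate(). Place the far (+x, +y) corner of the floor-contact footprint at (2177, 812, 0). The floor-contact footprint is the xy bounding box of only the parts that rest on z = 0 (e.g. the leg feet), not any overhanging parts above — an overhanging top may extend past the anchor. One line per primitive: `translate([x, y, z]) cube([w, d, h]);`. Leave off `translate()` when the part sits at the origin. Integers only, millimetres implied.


translate([406, 411, 399]) cube([1771, 401, 57]);
translate([406, 411, 0]) cube([59, 59, 399]);
translate([406, 753, 0]) cube([59, 59, 399]);
translate([2118, 411, 0]) cube([59, 59, 399]);
translate([2118, 753, 0]) cube([59, 59, 399]);


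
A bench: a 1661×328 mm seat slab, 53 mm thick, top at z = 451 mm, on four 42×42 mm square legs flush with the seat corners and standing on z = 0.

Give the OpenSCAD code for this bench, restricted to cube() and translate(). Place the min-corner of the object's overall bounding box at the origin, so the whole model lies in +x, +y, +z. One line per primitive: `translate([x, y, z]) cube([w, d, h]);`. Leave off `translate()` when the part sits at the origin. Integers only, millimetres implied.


// leg_h = 451 − 53 = 398
translate([0, 0, 398]) cube([1661, 328, 53]);
cube([42, 42, 398]);
translate([0, 286, 0]) cube([42, 42, 398]);
translate([1619, 0, 0]) cube([42, 42, 398]);
translate([1619, 286, 0]) cube([42, 42, 398]);


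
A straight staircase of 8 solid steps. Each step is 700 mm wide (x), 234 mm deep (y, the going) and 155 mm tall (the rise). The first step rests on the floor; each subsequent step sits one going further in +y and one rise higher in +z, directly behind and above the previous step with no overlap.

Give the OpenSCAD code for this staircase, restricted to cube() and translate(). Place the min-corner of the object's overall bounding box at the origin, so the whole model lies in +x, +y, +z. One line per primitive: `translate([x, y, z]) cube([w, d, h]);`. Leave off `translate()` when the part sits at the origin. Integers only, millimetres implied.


cube([700, 234, 155]);
translate([0, 234, 155]) cube([700, 234, 155]);
translate([0, 468, 310]) cube([700, 234, 155]);
translate([0, 702, 465]) cube([700, 234, 155]);
translate([0, 936, 620]) cube([700, 234, 155]);
translate([0, 1170, 775]) cube([700, 234, 155]);
translate([0, 1404, 930]) cube([700, 234, 155]);
translate([0, 1638, 1085]) cube([700, 234, 155]);


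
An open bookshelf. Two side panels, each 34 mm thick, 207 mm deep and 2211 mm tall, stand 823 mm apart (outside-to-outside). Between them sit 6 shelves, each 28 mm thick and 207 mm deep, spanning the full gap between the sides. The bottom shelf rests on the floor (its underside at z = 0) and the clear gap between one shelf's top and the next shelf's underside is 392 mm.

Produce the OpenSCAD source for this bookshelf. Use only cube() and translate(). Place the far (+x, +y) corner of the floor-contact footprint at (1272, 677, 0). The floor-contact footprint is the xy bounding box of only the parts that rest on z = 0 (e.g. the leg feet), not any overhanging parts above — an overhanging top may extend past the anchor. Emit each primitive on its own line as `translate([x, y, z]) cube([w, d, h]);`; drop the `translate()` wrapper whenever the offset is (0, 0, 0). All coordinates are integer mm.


translate([449, 470, 0]) cube([34, 207, 2211]);
translate([1238, 470, 0]) cube([34, 207, 2211]);
translate([483, 470, 0]) cube([755, 207, 28]);
translate([483, 470, 420]) cube([755, 207, 28]);
translate([483, 470, 840]) cube([755, 207, 28]);
translate([483, 470, 1260]) cube([755, 207, 28]);
translate([483, 470, 1680]) cube([755, 207, 28]);
translate([483, 470, 2100]) cube([755, 207, 28]);


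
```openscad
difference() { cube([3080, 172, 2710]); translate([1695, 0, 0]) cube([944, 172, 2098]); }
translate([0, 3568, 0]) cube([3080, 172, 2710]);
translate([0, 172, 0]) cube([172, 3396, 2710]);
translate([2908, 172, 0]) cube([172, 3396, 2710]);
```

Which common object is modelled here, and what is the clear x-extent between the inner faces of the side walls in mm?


A single room. The interior width is 2736 mm.

Four walls enclosing a rectangle with a door in the front wall — a room. Outside width 3080 minus two 172 mm walls gives 2736 mm.


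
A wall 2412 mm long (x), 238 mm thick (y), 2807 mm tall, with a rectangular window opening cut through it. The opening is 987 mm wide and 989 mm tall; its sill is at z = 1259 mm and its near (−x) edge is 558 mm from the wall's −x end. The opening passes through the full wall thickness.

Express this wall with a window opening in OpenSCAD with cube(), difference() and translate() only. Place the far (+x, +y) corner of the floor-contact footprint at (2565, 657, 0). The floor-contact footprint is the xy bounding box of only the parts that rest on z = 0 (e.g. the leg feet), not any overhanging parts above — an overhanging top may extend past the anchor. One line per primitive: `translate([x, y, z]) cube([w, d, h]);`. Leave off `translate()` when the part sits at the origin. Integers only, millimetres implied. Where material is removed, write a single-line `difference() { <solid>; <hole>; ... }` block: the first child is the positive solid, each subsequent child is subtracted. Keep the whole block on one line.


difference() { translate([153, 419, 0]) cube([2412, 238, 2807]); translate([711, 419, 1259]) cube([987, 238, 989]); }


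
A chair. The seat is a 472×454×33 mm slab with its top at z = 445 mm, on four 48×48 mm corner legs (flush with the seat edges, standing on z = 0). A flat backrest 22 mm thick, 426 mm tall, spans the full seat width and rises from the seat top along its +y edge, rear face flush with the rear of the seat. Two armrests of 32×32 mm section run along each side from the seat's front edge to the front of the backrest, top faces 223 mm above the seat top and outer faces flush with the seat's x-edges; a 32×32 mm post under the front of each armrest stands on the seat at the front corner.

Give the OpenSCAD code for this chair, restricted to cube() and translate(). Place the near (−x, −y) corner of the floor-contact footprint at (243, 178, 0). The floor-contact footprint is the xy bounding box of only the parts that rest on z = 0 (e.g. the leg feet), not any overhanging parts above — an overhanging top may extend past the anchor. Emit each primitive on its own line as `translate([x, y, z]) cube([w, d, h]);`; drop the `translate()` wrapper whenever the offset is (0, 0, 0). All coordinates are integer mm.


translate([243, 178, 412]) cube([472, 454, 33]);
translate([243, 178, 0]) cube([48, 48, 412]);
translate([667, 178, 0]) cube([48, 48, 412]);
translate([243, 584, 0]) cube([48, 48, 412]);
translate([667, 584, 0]) cube([48, 48, 412]);
translate([243, 610, 445]) cube([472, 22, 426]);
translate([243, 178, 636]) cube([32, 432, 32]);
translate([683, 178, 636]) cube([32, 432, 32]);
translate([243, 178, 445]) cube([32, 32, 191]);
translate([683, 178, 445]) cube([32, 32, 191]);


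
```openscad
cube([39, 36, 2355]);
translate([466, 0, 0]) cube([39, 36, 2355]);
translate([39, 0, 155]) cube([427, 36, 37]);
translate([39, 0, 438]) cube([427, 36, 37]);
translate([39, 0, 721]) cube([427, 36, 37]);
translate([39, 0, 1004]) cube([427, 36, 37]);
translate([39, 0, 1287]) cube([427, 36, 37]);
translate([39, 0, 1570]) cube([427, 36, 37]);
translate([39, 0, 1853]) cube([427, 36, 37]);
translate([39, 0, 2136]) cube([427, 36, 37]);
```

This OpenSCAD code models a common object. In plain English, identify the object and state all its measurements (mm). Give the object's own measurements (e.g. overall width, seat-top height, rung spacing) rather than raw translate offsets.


A straight ladder. Two 39×36 mm vertical rails, 2355 mm tall, stand 505 mm apart (outside-to-outside) with their front faces coplanar on the −y side. 8 rungs, each 36 mm deep and 37 mm tall, span between the inner faces of the rails, front faces flush with the rails. The lowest rung's underside is at z = 155 mm and rungs are spaced 283 mm apart (underside to underside).


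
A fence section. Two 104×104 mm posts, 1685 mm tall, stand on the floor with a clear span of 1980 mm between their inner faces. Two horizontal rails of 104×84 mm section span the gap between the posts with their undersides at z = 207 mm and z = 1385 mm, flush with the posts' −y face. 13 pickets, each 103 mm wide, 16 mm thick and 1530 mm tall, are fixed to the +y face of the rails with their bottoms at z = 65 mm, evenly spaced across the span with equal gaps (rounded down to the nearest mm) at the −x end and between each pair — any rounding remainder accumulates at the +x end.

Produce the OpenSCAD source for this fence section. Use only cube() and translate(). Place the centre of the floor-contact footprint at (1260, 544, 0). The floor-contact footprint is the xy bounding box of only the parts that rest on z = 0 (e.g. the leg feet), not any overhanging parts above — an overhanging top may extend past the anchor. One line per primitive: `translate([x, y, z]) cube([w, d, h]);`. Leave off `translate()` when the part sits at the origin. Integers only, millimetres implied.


translate([166, 492, 0]) cube([104, 104, 1685]);
translate([2250, 492, 0]) cube([104, 104, 1685]);
translate([270, 492, 207]) cube([1980, 104, 84]);
translate([270, 492, 1385]) cube([1980, 104, 84]);
translate([315, 596, 65]) cube([103, 16, 1530]);
translate([463, 596, 65]) cube([103, 16, 1530]);
translate([611, 596, 65]) cube([103, 16, 1530]);
translate([759, 596, 65]) cube([103, 16, 1530]);
translate([907, 596, 65]) cube([103, 16, 1530]);
translate([1055, 596, 65]) cube([103, 16, 1530]);
translate([1203, 596, 65]) cube([103, 16, 1530]);
translate([1351, 596, 65]) cube([103, 16, 1530]);
translate([1499, 596, 65]) cube([103, 16, 1530]);
translate([1647, 596, 65]) cube([103, 16, 1530]);
translate([1795, 596, 65]) cube([103, 16, 1530]);
translate([1943, 596, 65]) cube([103, 16, 1530]);
translate([2091, 596, 65]) cube([103, 16, 1530]);


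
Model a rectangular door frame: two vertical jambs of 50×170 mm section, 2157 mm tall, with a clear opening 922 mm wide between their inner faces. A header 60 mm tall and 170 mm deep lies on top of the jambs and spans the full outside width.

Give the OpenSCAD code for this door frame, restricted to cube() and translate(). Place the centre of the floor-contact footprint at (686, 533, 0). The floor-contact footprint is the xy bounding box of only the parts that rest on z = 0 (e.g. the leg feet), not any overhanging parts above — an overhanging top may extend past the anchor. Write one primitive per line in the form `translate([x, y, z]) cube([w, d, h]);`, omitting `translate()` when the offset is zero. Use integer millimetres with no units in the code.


translate([175, 448, 0]) cube([50, 170, 2157]);
translate([1147, 448, 0]) cube([50, 170, 2157]);
translate([175, 448, 2157]) cube([1022, 170, 60]);


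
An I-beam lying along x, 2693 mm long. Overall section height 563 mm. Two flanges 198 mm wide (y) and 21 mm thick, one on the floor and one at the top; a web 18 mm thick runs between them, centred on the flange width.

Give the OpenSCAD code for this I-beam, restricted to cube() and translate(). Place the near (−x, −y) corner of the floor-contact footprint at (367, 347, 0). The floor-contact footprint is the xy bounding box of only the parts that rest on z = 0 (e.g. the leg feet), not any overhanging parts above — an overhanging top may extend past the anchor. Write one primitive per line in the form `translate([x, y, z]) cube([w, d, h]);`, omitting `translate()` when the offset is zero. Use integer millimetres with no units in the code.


translate([367, 347, 0]) cube([2693, 198, 21]);
translate([367, 437, 21]) cube([2693, 18, 521]);
translate([367, 347, 542]) cube([2693, 198, 21]);


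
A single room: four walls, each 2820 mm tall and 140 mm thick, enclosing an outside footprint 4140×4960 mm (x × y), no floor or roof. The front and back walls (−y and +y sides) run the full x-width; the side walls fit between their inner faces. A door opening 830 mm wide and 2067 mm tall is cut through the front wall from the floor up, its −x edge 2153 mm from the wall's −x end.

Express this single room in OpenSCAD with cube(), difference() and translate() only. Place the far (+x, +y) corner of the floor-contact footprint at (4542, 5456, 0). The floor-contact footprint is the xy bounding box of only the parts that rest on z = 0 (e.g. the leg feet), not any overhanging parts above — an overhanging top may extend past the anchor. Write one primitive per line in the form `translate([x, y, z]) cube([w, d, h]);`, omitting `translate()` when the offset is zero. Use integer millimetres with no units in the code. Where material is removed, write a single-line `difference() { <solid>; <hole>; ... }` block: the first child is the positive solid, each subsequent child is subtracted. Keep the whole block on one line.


difference() { translate([402, 496, 0]) cube([4140, 140, 2820]); translate([2555, 496, 0]) cube([830, 140, 2067]); }
translate([402, 5316, 0]) cube([4140, 140, 2820]);
translate([402, 636, 0]) cube([140, 4680, 2820]);
translate([4402, 636, 0]) cube([140, 4680, 2820]);


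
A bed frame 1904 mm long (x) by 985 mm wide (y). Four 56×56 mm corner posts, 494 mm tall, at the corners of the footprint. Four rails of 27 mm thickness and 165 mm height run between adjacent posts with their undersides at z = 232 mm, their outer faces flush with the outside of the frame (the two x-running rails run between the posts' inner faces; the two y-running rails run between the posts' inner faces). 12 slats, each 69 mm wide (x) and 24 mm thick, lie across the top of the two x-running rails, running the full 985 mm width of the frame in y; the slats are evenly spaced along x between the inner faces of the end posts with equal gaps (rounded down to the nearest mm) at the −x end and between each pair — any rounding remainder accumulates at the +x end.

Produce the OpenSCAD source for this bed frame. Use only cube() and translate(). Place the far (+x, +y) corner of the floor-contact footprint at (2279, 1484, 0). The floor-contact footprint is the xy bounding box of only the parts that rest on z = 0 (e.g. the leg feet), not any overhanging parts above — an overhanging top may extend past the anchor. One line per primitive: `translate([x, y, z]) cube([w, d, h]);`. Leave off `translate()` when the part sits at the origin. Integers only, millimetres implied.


// slat z = rail_z + rail_h = 232 + 165 = 397
// slat gap = ⌊(1792 − 12·69) / 13⌋ = 74
translate([375, 499, 0]) cube([56, 56, 494]);
translate([375, 1428, 0]) cube([56, 56, 494]);
translate([2223, 499, 0]) cube([56, 56, 494]);
translate([2223, 1428, 0]) cube([56, 56, 494]);
translate([431, 499, 232]) cube([1792, 27, 165]);
translate([431, 1457, 232]) cube([1792, 27, 165]);
translate([375, 555, 232]) cube([27, 873, 165]);
translate([2252, 555, 232]) cube([27, 873, 165]);
translate([505, 499, 397]) cube([69, 985, 24]);
translate([648, 499, 397]) cube([69, 985, 24]);
translate([791, 499, 397]) cube([69, 985, 24]);
translate([934, 499, 397]) cube([69, 985, 24]);
translate([1077, 499, 397]) cube([69, 985, 24]);
translate([1220, 499, 397]) cube([69, 985, 24]);
translate([1363, 499, 397]) cube([69, 985, 24]);
translate([1506, 499, 397]) cube([69, 985, 24]);
translate([1649, 499, 397]) cube([69, 985, 24]);
translate([1792, 499, 397]) cube([69, 985, 24]);
translate([1935, 499, 397]) cube([69, 985, 24]);
translate([2078, 499, 397]) cube([69, 985, 24]);


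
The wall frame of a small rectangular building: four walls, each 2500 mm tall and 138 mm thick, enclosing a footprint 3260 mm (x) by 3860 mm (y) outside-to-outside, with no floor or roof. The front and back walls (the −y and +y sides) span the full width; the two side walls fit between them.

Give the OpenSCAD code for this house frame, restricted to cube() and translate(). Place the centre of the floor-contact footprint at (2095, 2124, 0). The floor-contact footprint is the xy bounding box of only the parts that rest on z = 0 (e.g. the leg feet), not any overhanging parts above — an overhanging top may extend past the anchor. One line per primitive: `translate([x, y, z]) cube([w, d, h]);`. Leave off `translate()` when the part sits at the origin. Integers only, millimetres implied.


translate([465, 194, 0]) cube([3260, 138, 2500]);
translate([465, 3916, 0]) cube([3260, 138, 2500]);
translate([465, 332, 0]) cube([138, 3584, 2500]);
translate([3587, 332, 0]) cube([138, 3584, 2500]);


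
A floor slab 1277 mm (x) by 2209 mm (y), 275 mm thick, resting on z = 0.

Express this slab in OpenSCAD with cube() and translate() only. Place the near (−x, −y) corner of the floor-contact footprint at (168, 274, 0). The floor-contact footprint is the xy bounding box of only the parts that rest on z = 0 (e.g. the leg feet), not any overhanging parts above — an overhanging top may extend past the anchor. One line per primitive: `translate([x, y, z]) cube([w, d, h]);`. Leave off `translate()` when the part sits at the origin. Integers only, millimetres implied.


translate([168, 274, 0]) cube([1277, 2209, 275]);


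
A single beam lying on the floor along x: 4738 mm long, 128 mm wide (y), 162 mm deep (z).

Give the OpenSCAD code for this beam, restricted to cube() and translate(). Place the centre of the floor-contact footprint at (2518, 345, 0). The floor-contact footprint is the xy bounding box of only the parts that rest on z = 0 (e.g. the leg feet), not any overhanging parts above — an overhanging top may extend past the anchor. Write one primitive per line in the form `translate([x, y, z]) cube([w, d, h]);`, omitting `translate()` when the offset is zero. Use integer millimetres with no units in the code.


translate([149, 281, 0]) cube([4738, 128, 162]);


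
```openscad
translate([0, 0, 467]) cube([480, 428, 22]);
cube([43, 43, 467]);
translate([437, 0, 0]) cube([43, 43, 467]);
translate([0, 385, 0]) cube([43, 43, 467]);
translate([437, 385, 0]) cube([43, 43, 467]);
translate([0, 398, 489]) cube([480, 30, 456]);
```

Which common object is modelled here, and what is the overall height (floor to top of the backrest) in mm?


A chair. The overall height is 945 mm.

A slab on four corner posts with a tall panel at the back — a chair. The seat slab sits at z = 467 with thickness 22, and the 456 mm backrest starts at the seat top, so the overall height is 467 + 22 + 456 = 945 mm.


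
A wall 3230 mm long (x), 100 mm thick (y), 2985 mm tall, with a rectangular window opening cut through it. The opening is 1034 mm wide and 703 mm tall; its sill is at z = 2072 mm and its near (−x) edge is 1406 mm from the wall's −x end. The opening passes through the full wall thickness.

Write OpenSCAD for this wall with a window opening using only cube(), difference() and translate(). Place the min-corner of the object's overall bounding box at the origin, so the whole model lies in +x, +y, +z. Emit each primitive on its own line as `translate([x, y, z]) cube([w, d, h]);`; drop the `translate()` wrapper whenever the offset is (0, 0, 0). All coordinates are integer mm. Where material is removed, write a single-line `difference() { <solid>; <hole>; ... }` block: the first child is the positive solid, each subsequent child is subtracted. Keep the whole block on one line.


difference() { cube([3230, 100, 2985]); translate([1406, 0, 2072]) cube([1034, 100, 703]); }


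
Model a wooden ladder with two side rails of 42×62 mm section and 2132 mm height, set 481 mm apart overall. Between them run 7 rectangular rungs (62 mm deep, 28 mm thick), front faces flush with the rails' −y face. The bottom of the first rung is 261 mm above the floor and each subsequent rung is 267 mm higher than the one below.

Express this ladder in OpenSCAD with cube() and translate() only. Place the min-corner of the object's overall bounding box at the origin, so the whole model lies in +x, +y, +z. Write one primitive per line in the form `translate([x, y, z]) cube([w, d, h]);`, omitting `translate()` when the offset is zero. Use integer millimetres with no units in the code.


cube([42, 62, 2132]);
translate([439, 0, 0]) cube([42, 62, 2132]);
translate([42, 0, 261]) cube([397, 62, 28]);
translate([42, 0, 528]) cube([397, 62, 28]);
translate([42, 0, 795]) cube([397, 62, 28]);
translate([42, 0, 1062]) cube([397, 62, 28]);
translate([42, 0, 1329]) cube([397, 62, 28]);
translate([42, 0, 1596]) cube([397, 62, 28]);
translate([42, 0, 1863]) cube([397, 62, 28]);


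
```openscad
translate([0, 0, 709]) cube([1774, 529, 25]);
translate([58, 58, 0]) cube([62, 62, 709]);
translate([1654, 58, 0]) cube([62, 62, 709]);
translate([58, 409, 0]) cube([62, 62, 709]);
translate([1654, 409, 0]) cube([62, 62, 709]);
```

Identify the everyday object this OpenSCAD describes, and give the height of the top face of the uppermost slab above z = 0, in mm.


A table. The table height is 734 mm.

A 1774×529×25 slab sits at z = 709 on four 62 mm square posts — a table. The top surface is at 709 + 25 = 734 mm.


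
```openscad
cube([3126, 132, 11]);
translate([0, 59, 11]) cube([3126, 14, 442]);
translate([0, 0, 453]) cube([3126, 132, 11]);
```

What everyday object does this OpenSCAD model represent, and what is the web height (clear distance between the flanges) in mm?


An I-beam. The web height is 442 mm.

Two wide flanges with a thin centred web — an I-beam. Overall 464 mm minus two 11 mm flanges gives a web of 464 − 2·11 = 442 mm.


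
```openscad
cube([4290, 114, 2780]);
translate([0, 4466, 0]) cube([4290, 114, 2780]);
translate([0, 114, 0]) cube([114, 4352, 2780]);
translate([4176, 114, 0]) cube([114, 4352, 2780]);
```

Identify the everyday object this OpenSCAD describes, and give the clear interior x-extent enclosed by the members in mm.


A house (or room) frame. The interior width is 4062 mm.

Four 2780 mm walls enclosing a rectangle with no floor or roof — a room or house frame. Outside width is 4290 mm and wall thickness is 114 mm, so the interior width is 4290 − 2 × 114 = 4062 mm.


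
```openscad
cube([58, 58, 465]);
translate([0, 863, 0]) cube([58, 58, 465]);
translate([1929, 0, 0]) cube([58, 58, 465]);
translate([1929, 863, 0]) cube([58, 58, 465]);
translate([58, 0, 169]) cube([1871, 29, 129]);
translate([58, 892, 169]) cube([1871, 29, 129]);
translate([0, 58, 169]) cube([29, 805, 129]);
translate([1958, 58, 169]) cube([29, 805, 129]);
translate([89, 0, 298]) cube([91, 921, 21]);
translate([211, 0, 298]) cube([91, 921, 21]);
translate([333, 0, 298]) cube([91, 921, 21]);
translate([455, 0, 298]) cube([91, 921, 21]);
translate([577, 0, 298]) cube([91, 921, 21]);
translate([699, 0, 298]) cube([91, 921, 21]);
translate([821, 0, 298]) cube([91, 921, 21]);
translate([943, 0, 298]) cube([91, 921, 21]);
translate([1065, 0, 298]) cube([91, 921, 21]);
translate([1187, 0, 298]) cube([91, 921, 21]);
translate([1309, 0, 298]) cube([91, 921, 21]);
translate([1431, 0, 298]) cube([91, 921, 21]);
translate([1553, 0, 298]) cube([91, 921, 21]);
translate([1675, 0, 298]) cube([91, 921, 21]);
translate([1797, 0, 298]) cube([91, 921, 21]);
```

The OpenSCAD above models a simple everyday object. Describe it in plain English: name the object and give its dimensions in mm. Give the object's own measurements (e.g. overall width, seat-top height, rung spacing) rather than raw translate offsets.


A bed frame 1987 mm long (x) by 921 mm wide (y). Four 58×58 mm corner posts, 465 mm tall, at the corners of the footprint. Four rails of 29 mm thickness and 129 mm height run between adjacent posts with their undersides at z = 169 mm, their outer faces flush with the outside of the frame (the two x-running rails run between the posts' inner faces; the two y-running rails run between the posts' inner faces). 15 slats, each 91 mm wide (x) and 21 mm thick, lie across the top of the two x-running rails, running the full 921 mm width of the frame in y; along x they sit between the end posts with a 31 mm gap after the −x posts and between neighbouring slats, leaving 41 mm before the +x posts.


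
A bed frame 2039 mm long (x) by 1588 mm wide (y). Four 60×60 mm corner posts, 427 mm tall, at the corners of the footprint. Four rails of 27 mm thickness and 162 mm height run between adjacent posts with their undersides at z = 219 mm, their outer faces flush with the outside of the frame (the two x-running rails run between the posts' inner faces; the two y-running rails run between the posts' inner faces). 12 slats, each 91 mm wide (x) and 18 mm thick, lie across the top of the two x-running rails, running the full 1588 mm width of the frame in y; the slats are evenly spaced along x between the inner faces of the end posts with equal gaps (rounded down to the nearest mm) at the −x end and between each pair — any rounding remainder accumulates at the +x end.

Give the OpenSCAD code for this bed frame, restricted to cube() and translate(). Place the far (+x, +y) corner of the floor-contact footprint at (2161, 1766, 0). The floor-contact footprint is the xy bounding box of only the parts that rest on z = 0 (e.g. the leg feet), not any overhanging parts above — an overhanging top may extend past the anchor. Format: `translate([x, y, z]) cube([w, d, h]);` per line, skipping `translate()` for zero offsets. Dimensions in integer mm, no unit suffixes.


translate([122, 178, 0]) cube([60, 60, 427]);
translate([122, 1706, 0]) cube([60, 60, 427]);
translate([2101, 178, 0]) cube([60, 60, 427]);
translate([2101, 1706, 0]) cube([60, 60, 427]);
translate([182, 178, 219]) cube([1919, 27, 162]);
translate([182, 1739, 219]) cube([1919, 27, 162]);
translate([122, 238, 219]) cube([27, 1468, 162]);
translate([2134, 238, 219]) cube([27, 1468, 162]);
translate([245, 178, 381]) cube([91, 1588, 18]);
translate([399, 178, 381]) cube([91, 1588, 18]);
translate([553, 178, 381]) cube([91, 1588, 18]);
translate([707, 178, 381]) cube([91, 1588, 18]);
translate([861, 178, 381]) cube([91, 1588, 18]);
translate([1015, 178, 381]) cube([91, 1588, 18]);
translate([1169, 178, 381]) cube([91, 1588, 18]);
translate([1323, 178, 381]) cube([91, 1588, 18]);
translate([1477, 178, 381]) cube([91, 1588, 18]);
translate([1631, 178, 381]) cube([91, 1588, 18]);
translate([1785, 178, 381]) cube([91, 1588, 18]);
translate([1939, 178, 381]) cube([91, 1588, 18]);


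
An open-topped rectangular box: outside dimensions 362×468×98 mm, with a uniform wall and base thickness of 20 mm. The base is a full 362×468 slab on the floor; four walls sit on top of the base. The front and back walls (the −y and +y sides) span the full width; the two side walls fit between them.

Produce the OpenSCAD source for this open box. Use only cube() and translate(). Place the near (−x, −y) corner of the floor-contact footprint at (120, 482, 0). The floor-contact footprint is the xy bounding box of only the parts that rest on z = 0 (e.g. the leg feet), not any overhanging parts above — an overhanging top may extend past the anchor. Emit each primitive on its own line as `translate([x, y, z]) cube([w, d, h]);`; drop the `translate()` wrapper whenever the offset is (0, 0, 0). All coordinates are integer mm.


translate([120, 482, 0]) cube([362, 468, 20]);
translate([120, 482, 20]) cube([362, 20, 78]);
translate([120, 930, 20]) cube([362, 20, 78]);
translate([120, 502, 20]) cube([20, 428, 78]);
translate([462, 502, 20]) cube([20, 428, 78]);


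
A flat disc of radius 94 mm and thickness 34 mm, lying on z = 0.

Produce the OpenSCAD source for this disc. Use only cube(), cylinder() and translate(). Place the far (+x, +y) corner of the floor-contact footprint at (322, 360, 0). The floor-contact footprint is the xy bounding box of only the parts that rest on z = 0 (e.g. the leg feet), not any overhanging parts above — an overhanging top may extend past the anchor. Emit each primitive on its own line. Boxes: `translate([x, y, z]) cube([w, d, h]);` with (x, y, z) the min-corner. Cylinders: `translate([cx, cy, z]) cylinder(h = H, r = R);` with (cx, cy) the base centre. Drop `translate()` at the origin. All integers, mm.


translate([228, 266, 0]) cylinder(h = 34, r = 94);


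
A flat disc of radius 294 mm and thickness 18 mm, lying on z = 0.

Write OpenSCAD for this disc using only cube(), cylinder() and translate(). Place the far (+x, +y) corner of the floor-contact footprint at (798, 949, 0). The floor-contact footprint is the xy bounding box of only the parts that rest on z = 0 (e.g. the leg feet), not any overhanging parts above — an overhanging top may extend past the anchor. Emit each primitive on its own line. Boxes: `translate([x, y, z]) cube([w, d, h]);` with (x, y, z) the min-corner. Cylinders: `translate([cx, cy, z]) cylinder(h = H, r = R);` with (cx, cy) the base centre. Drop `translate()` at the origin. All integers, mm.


translate([504, 655, 0]) cylinder(h = 18, r = 294);


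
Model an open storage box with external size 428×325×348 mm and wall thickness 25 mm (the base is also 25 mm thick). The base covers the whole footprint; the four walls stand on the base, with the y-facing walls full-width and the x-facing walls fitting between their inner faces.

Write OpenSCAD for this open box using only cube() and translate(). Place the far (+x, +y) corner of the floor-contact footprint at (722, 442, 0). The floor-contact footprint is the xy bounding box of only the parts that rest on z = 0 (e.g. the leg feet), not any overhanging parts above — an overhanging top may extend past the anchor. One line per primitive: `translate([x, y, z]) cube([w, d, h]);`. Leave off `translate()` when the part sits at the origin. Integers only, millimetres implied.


translate([294, 117, 0]) cube([428, 325, 25]);
translate([294, 117, 25]) cube([428, 25, 323]);
translate([294, 417, 25]) cube([428, 25, 323]);
translate([294, 142, 25]) cube([25, 275, 323]);
translate([697, 142, 25]) cube([25, 275, 323]);


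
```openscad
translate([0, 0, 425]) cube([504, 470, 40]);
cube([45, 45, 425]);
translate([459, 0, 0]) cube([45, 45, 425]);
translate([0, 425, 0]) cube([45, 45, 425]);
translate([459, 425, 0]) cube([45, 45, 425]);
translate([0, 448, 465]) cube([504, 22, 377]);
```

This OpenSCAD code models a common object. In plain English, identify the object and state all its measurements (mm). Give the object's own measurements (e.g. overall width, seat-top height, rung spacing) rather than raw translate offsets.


A chair. The seat is a 504×470×40 mm slab with its top at z = 465 mm, on four 45×45 mm corner legs (flush with the seat edges, standing on z = 0). A flat backrest 22 mm thick, 377 mm tall, spans the full seat width and rises from the seat top along its +y edge, rear face flush with the rear of the seat.


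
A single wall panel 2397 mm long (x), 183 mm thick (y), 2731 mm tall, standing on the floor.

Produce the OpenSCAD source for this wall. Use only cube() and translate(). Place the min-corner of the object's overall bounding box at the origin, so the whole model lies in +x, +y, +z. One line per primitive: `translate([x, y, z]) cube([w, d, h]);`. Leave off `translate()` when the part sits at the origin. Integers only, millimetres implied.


cube([2397, 183, 2731]);


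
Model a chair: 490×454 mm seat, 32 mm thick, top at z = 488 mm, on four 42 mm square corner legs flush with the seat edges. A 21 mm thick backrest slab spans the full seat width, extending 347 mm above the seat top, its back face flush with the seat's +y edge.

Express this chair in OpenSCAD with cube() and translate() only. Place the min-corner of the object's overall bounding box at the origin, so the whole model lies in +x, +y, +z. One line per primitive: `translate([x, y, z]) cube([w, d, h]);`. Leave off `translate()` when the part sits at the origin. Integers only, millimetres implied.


// leg_h = 488 - 32 = 456
translate([0, 0, 456]) cube([490, 454, 32]);
cube([42, 42, 456]);
translate([448, 0, 0]) cube([42, 42, 456]);
translate([0, 412, 0]) cube([42, 42, 456]);
translate([448, 412, 0]) cube([42, 42, 456]);
translate([0, 433, 488]) cube([490, 21, 347]);


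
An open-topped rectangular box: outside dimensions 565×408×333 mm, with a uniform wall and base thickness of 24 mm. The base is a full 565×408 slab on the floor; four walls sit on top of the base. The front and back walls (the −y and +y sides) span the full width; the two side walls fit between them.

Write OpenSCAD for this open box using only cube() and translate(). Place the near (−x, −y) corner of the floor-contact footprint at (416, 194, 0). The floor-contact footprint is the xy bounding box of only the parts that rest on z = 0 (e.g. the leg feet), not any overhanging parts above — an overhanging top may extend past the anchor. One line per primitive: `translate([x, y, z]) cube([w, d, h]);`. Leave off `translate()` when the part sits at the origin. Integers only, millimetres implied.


translate([416, 194, 0]) cube([565, 408, 24]);
translate([416, 194, 24]) cube([565, 24, 309]);
translate([416, 578, 24]) cube([565, 24, 309]);
translate([416, 218, 24]) cube([24, 360, 309]);
translate([957, 218, 24]) cube([24, 360, 309]);
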